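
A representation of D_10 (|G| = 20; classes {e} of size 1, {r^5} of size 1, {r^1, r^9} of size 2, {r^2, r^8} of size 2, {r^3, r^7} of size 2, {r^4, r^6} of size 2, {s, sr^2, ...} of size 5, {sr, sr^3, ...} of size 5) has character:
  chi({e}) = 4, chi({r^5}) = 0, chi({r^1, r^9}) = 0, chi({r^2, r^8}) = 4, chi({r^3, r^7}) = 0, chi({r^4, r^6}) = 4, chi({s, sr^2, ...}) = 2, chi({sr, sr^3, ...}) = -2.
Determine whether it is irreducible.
Not irreducible (reducible): <chi, chi> = 6 > 1.

Explanation: <chi, chi> = (1/|G|) sum_C |C| * |chi(C)|^2 = (1/20)[1*|4|^2 + 1*|0|^2 + 2*|0|^2 + 2*|4|^2 + 2*|0|^2 + 2*|4|^2 + 5*|2|^2 + 5*|-2|^2]
  = (1/20)[(16) + (0) + (0) + (32) + (0) + (32) + (20) + (20)] = 120/20 = 6.
A character is irreducible iff <chi, chi> = 1, so this representation is reducible.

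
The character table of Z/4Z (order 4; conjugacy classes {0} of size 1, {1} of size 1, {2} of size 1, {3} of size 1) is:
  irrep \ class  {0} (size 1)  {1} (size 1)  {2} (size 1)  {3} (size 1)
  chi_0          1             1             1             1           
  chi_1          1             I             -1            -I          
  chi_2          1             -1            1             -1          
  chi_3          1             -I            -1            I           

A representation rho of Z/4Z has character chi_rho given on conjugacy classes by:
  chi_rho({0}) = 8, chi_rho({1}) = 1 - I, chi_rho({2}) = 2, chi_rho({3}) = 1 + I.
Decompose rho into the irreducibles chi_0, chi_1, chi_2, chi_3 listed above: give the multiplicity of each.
Multiplicities: chi_0: 3, chi_1: 1, chi_2: 2, chi_3: 2.

Derivation: Use <chi_rho, chi> = (1/|G|) sum_C |C| * chi_rho(C) * conj(chi(C)) with |G| = 4 for each irreducible chi in the table:
  <chi_rho, chi_0> = (1/4)[1*(8)*conj(1) + 1*(1 - I)*conj(1) + 1*(2)*conj(1) + 1*(1 + I)*conj(1)]
      = (1/4)[(8) + (1 - I) + (2) + (1 + I)] = 12/4 = 3
  <chi_rho, chi_1> = (1/4)[1*(8)*conj(1) + 1*(1 - I)*conj(I) + 1*(2)*conj(-1) + 1*(1 + I)*conj(-I)]
      = (1/4)[(8) + (-1 - I) + (-2) + (-1 + I)] = 4/4 = 1
  <chi_rho, chi_2> = (1/4)[1*(8)*conj(1) + 1*(1 - I)*conj(-1) + 1*(2)*conj(1) + 1*(1 + I)*conj(-1)]
      = (1/4)[(8) + (-1 + I) + (2) + (-1 - I)] = 8/4 = 2
  <chi_rho, chi_3> = (1/4)[1*(8)*conj(1) + 1*(1 - I)*conj(-I) + 1*(2)*conj(-1) + 1*(1 + I)*conj(I)]
      = (1/4)[(8) + (1 + I) + (-2) + (1 - I)] = 8/4 = 2
(Exp terms are combined using exp(i*s)*conj(exp(i*t)) = exp(i*(s-t)), and sums of them are collapsed using the identity that for every m > 1 the m distinct m-th roots of unity sum to 0, e.g. 1 + exp(2*I*pi/3) + exp(-2*I*pi/3) = 0.)
Dimension check: dim(rho) = sum (mult * dim) = 3*1 + 1*1 + 2*1 + 2*1 = 8 = chi_rho(e) = 8.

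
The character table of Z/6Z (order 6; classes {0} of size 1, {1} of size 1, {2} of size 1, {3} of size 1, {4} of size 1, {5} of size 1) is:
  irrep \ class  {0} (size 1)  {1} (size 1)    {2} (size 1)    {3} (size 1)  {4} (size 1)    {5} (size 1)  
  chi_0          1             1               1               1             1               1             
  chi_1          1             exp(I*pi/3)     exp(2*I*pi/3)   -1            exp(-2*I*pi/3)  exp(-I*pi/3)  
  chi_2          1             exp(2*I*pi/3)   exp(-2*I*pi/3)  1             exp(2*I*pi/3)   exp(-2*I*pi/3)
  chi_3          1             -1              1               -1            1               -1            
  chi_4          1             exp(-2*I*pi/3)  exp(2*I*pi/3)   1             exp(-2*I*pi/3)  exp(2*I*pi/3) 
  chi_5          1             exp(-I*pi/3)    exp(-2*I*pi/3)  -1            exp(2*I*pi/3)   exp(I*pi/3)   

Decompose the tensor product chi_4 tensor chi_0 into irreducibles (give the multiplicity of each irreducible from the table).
chi_4 tensor chi_0 = chi_4 (all other irreducibles have multiplicity 0).

Argument: The character of a tensor product is the pointwise product (chi_4 * chi_0)(C) = chi_4(C) * chi_0(C):
  {0}: (1)*(1), {1}: (exp(-2*I*pi/3))*(1), {2}: (exp(2*I*pi/3))*(1), {3}: (1)*(1), {4}: (exp(-2*I*pi/3))*(1), {5}: (exp(2*I*pi/3))*(1)
so (chi_4 * chi_0) takes values
  {0} -> 1, {1} -> exp(-2*I*pi/3), {2} -> exp(2*I*pi/3), {3} -> 1, {4} -> exp(-2*I*pi/3), {5} -> exp(2*I*pi/3).
Now take the inner product of this character with each irreducible chi from the table, <chi_4*chi_0, chi> = (1/6) sum_C |C| (chi_4*chi_0)(C) conj(chi(C)):
  <chi_4*chi_0, chi_0> = (1/6)[1*(1)*conj(1) + 1*(exp(-2*I*pi/3))*conj(1) + 1*(exp(2*I*pi/3))*conj(1) + 1*(1)*conj(1) + 1*(exp(-2*I*pi/3))*conj(1) + 1*(exp(2*I*pi/3))*conj(1)]
      = (1/6)[(1) + (exp(-2*I*pi/3)) + (exp(2*I*pi/3)) + (1) + (exp(-2*I*pi/3)) + (exp(2*I*pi/3))] = 0/6 = 0
  <chi_4*chi_0, chi_1> = (1/6)[1*(1)*conj(1) + 1*(exp(-2*I*pi/3))*conj(exp(I*pi/3)) + 1*(exp(2*I*pi/3))*conj(exp(2*I*pi/3)) + 1*(1)*conj(-1) + 1*(exp(-2*I*pi/3))*conj(exp(-2*I*pi/3)) + 1*(exp(2*I*pi/3))*conj(exp(-I*pi/3))]
      = (1/6)[(1) + (-1) + (1) + (-1) + (1) + (-1)] = 0/6 = 0
  <chi_4*chi_0, chi_2> = (1/6)[1*(1)*conj(1) + 1*(exp(-2*I*pi/3))*conj(exp(2*I*pi/3)) + 1*(exp(2*I*pi/3))*conj(exp(-2*I*pi/3)) + 1*(1)*conj(1) + 1*(exp(-2*I*pi/3))*conj(exp(2*I*pi/3)) + 1*(exp(2*I*pi/3))*conj(exp(-2*I*pi/3))]
      = (1/6)[(1) + (exp(2*I*pi/3)) + (exp(-2*I*pi/3)) + (1) + (exp(2*I*pi/3)) + (exp(-2*I*pi/3))] = 0/6 = 0
  <chi_4*chi_0, chi_3> = (1/6)[1*(1)*conj(1) + 1*(exp(-2*I*pi/3))*conj(-1) + 1*(exp(2*I*pi/3))*conj(1) + 1*(1)*conj(-1) + 1*(exp(-2*I*pi/3))*conj(1) + 1*(exp(2*I*pi/3))*conj(-1)]
      = (1/6)[(1) + (-exp(-2*I*pi/3)) + (exp(2*I*pi/3)) + (-1) + (exp(-2*I*pi/3)) + (-exp(2*I*pi/3))] = 0/6 = 0
  <chi_4*chi_0, chi_4> = (1/6)[1*(1)*conj(1) + 1*(exp(-2*I*pi/3))*conj(exp(-2*I*pi/3)) + 1*(exp(2*I*pi/3))*conj(exp(2*I*pi/3)) + 1*(1)*conj(1) + 1*(exp(-2*I*pi/3))*conj(exp(-2*I*pi/3)) + 1*(exp(2*I*pi/3))*conj(exp(2*I*pi/3))]
      = (1/6)[(1) + (1) + (1) + (1) + (1) + (1)] = 6/6 = 1
  <chi_4*chi_0, chi_5> = (1/6)[1*(1)*conj(1) + 1*(exp(-2*I*pi/3))*conj(exp(-I*pi/3)) + 1*(exp(2*I*pi/3))*conj(exp(-2*I*pi/3)) + 1*(1)*conj(-1) + 1*(exp(-2*I*pi/3))*conj(exp(2*I*pi/3)) + 1*(exp(2*I*pi/3))*conj(exp(I*pi/3))]
      = (1/6)[(1) + (exp(-I*pi/3)) + (exp(-2*I*pi/3)) + (-1) + (exp(2*I*pi/3)) + (exp(I*pi/3))] = 0/6 = 0
(Exp terms are combined using exp(i*s)*conj(exp(i*t)) = exp(i*(s-t)), and sums of them are collapsed using the identity that for every m > 1 the m distinct m-th roots of unity sum to 0, e.g. 1 + exp(2*I*pi/3) + exp(-2*I*pi/3) = 0.)
Hence the multiplicities are chi_4: 1. Dimension check: dim(chi_4)*dim(chi_0) = 1*1 = 1 and sum (mult * dim) = 1*1 = 1.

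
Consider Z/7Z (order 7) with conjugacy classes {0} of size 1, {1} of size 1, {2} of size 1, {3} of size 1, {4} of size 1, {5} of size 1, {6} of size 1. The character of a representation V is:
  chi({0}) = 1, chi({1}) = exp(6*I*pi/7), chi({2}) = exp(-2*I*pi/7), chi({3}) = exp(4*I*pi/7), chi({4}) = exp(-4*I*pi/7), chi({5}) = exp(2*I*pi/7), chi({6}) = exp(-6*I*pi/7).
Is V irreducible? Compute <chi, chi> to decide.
Irreducible: <chi, chi> = 1.

Argument: <chi, chi> = (1/|G|) sum_C |C| * |chi(C)|^2 = (1/7)[1*|1|^2 + 1*|exp(6*I*pi/7)|^2 + 1*|exp(-2*I*pi/7)|^2 + 1*|exp(4*I*pi/7)|^2 + 1*|exp(-4*I*pi/7)|^2 + 1*|exp(2*I*pi/7)|^2 + 1*|exp(-6*I*pi/7)|^2]
  = (1/7)[(1) + (1) + (1) + (1) + (1) + (1) + (1)] = 7/7 = 1.
(Exp terms are combined using exp(i*s)*conj(exp(i*t)) = exp(i*(s-t)), and sums of them are collapsed using the identity that for every m > 1 the m distinct m-th roots of unity sum to 0, e.g. 1 + exp(2*I*pi/3) + exp(-2*I*pi/3) = 0.)
A character is irreducible iff <chi, chi> = 1, so this representation is irreducible.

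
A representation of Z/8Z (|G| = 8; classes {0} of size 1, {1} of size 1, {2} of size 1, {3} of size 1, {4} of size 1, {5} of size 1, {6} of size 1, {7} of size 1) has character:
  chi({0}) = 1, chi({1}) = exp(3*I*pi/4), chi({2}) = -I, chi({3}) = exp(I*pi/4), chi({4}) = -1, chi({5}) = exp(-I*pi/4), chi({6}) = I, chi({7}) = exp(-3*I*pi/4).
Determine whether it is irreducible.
Irreducible: <chi, chi> = 1.

Solution. <chi, chi> = (1/|G|) sum_C |C| * |chi(C)|^2 = (1/8)[1*|1|^2 + 1*|exp(3*I*pi/4)|^2 + 1*|-I|^2 + 1*|exp(I*pi/4)|^2 + 1*|-1|^2 + 1*|exp(-I*pi/4)|^2 + 1*|I|^2 + 1*|exp(-3*I*pi/4)|^2]
  = (1/8)[(1) + (1) + (1) + (1) + (1) + (1) + (1) + (1)] = 8/8 = 1.
(Exp terms are combined using exp(i*s)*conj(exp(i*t)) = exp(i*(s-t)), and sums of them are collapsed using the identity that for every m > 1 the m distinct m-th roots of unity sum to 0, e.g. 1 + exp(2*I*pi/3) + exp(-2*I*pi/3) = 0.)
A character is irreducible iff <chi, chi> = 1, so this representation is irreducible.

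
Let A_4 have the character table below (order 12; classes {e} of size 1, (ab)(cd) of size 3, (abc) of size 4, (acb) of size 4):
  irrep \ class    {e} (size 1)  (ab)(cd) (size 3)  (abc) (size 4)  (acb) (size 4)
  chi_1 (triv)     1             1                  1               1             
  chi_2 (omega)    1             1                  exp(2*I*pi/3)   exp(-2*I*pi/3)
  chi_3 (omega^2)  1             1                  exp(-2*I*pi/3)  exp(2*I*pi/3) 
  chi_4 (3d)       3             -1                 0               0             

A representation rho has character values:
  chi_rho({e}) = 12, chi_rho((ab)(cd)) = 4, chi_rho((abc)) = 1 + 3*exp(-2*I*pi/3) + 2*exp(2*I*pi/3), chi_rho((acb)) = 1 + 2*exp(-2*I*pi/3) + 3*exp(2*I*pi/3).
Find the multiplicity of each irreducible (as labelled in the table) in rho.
Multiplicities: chi_1: 1, chi_2: 2, chi_3: 3, chi_4: 2.

Details: Use <chi_rho, chi> = (1/|G|) sum_C |C| * chi_rho(C) * conj(chi(C)) with |G| = 12 for each irreducible chi in the table:
  <chi_rho, chi_1> = (1/12)[1*(12)*conj(1) + 3*(4)*conj(1) + 4*(1 + 3*exp(-2*I*pi/3) + 2*exp(2*I*pi/3))*conj(1) + 4*(1 + 2*exp(-2*I*pi/3) + 3*exp(2*I*pi/3))*conj(1)]
      = (1/12)[(12) + (12) + (4 + 12*exp(-2*I*pi/3) + 8*exp(2*I*pi/3)) + (4 + 8*exp(-2*I*pi/3) + 12*exp(2*I*pi/3))] = 12/12 = 1
  <chi_rho, chi_2> = (1/12)[1*(12)*conj(1) + 3*(4)*conj(1) + 4*(1 + 3*exp(-2*I*pi/3) + 2*exp(2*I*pi/3))*conj(exp(2*I*pi/3)) + 4*(1 + 2*exp(-2*I*pi/3) + 3*exp(2*I*pi/3))*conj(exp(-2*I*pi/3))]
      = (1/12)[(12) + (12) + (8 + 4*exp(-2*I*pi/3) + 12*exp(2*I*pi/3)) + (8 + 12*exp(-2*I*pi/3) + 4*exp(2*I*pi/3))] = 24/12 = 2
  <chi_rho, chi_3> = (1/12)[1*(12)*conj(1) + 3*(4)*conj(1) + 4*(1 + 3*exp(-2*I*pi/3) + 2*exp(2*I*pi/3))*conj(exp(-2*I*pi/3)) + 4*(1 + 2*exp(-2*I*pi/3) + 3*exp(2*I*pi/3))*conj(exp(2*I*pi/3))]
      = (1/12)[(12) + (12) + (12 + 8*exp(-2*I*pi/3) + 4*exp(2*I*pi/3)) + (12 + 4*exp(-2*I*pi/3) + 8*exp(2*I*pi/3))] = 36/12 = 3
  <chi_rho, chi_4> = (1/12)[1*(12)*conj(3) + 3*(4)*conj(-1) + 4*(1 + 3*exp(-2*I*pi/3) + 2*exp(2*I*pi/3))*conj(0) + 4*(1 + 2*exp(-2*I*pi/3) + 3*exp(2*I*pi/3))*conj(0)]
      = (1/12)[(36) + (-12) + (0) + (0)] = 24/12 = 2
(Exp terms are combined using exp(i*s)*conj(exp(i*t)) = exp(i*(s-t)), and sums of them are collapsed using the identity that for every m > 1 the m distinct m-th roots of unity sum to 0, e.g. 1 + exp(2*I*pi/3) + exp(-2*I*pi/3) = 0.)
Dimension check: dim(rho) = sum (mult * dim) = 1*1 + 2*1 + 3*1 + 2*3 = 12 = chi_rho(e) = 12.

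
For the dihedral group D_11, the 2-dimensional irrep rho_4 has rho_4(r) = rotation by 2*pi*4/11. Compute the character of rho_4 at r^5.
chi_{rho_4}(r^5) = 2*cos(2*pi*4*5/11) = 2*cos(4*pi/11)

Why: rho_4(r^5) is rotation by angle 2*pi*4*5/11, whose trace is 2*cos(2*pi*4*5/11) = 2*cos(4*pi/11).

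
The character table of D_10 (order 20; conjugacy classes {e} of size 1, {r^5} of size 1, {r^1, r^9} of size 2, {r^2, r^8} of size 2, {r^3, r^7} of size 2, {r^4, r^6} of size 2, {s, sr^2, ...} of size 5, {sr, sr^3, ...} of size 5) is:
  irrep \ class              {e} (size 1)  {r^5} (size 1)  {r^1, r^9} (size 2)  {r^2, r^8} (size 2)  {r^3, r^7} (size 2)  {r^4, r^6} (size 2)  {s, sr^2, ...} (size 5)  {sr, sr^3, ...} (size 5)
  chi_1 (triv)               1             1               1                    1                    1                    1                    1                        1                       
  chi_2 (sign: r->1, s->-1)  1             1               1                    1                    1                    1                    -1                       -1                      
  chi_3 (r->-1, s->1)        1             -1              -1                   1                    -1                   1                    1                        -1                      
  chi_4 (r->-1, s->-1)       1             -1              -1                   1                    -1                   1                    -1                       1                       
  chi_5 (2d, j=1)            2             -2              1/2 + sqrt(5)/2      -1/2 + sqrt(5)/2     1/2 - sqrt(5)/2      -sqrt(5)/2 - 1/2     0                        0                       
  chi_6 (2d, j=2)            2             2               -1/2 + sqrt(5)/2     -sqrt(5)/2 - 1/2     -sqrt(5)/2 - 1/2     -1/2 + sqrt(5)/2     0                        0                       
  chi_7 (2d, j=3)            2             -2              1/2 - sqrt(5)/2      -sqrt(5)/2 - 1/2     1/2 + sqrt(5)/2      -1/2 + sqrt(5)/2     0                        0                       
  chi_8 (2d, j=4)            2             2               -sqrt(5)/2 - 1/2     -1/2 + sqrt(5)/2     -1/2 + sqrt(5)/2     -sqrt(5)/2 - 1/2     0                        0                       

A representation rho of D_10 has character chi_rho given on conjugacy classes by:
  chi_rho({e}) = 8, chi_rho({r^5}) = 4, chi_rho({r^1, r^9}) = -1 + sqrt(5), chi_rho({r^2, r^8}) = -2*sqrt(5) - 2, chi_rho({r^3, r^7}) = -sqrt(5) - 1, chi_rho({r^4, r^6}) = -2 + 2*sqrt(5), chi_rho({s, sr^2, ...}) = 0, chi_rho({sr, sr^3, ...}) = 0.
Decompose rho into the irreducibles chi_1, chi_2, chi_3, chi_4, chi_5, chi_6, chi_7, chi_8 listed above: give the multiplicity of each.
Multiplicities: chi_1: 0, chi_2: 0, chi_3: 0, chi_4: 0, chi_5: 0, chi_6: 3, chi_7: 1, chi_8: 0.

Use <chi_rho, chi> = (1/|G|) sum_C |C| * chi_rho(C) * conj(chi(C)) with |G| = 20 for each irreducible chi in the table:
  <chi_rho, chi_1> = (1/20)[1*(8)*conj(1) + 1*(4)*conj(1) + 2*(-1 + sqrt(5))*conj(1) + 2*(-2*sqrt(5) - 2)*conj(1) + 2*(-sqrt(5) - 1)*conj(1) + 2*(-2 + 2*sqrt(5))*conj(1) + 5*(0)*conj(1) + 5*(0)*conj(1)]
      = (1/20)[(8) + (4) + (-2 + 2*sqrt(5)) + (-4*sqrt(5) - 4) + (-2*sqrt(5) - 2) + (-4 + 4*sqrt(5)) + (0) + (0)] = 0/20 = 0
  <chi_rho, chi_2> = (1/20)[1*(8)*conj(1) + 1*(4)*conj(1) + 2*(-1 + sqrt(5))*conj(1) + 2*(-2*sqrt(5) - 2)*conj(1) + 2*(-sqrt(5) - 1)*conj(1) + 2*(-2 + 2*sqrt(5))*conj(1) + 5*(0)*conj(-1) + 5*(0)*conj(-1)]
      = (1/20)[(8) + (4) + (-2 + 2*sqrt(5)) + (-4*sqrt(5) - 4) + (-2*sqrt(5) - 2) + (-4 + 4*sqrt(5)) + (0) + (0)] = 0/20 = 0
  <chi_rho, chi_3> = (1/20)[1*(8)*conj(1) + 1*(4)*conj(-1) + 2*(-1 + sqrt(5))*conj(-1) + 2*(-2*sqrt(5) - 2)*conj(1) + 2*(-sqrt(5) - 1)*conj(-1) + 2*(-2 + 2*sqrt(5))*conj(1) + 5*(0)*conj(1) + 5*(0)*conj(-1)]
      = (1/20)[(8) + (-4) + (2 - 2*sqrt(5)) + (-4*sqrt(5) - 4) + (2 + 2*sqrt(5)) + (-4 + 4*sqrt(5)) + (0) + (0)] = 0/20 = 0
  <chi_rho, chi_4> = (1/20)[1*(8)*conj(1) + 1*(4)*conj(-1) + 2*(-1 + sqrt(5))*conj(-1) + 2*(-2*sqrt(5) - 2)*conj(1) + 2*(-sqrt(5) - 1)*conj(-1) + 2*(-2 + 2*sqrt(5))*conj(1) + 5*(0)*conj(-1) + 5*(0)*conj(1)]
      = (1/20)[(8) + (-4) + (2 - 2*sqrt(5)) + (-4*sqrt(5) - 4) + (2 + 2*sqrt(5)) + (-4 + 4*sqrt(5)) + (0) + (0)] = 0/20 = 0
  <chi_rho, chi_5> = (1/20)[1*(8)*conj(2) + 1*(4)*conj(-2) + 2*(-1 + sqrt(5))*conj(1/2 + sqrt(5)/2) + 2*(-2*sqrt(5) - 2)*conj(-1/2 + sqrt(5)/2) + 2*(-sqrt(5) - 1)*conj(1/2 - sqrt(5)/2) + 2*(-2 + 2*sqrt(5))*conj(-sqrt(5)/2 - 1/2) + 5*(0)*conj(0) + 5*(0)*conj(0)]
      = (1/20)[(16) + (-8) + (4) + (-8) + (4) + (-8) + (0) + (0)] = 0/20 = 0
  <chi_rho, chi_6> = (1/20)[1*(8)*conj(2) + 1*(4)*conj(2) + 2*(-1 + sqrt(5))*conj(-1/2 + sqrt(5)/2) + 2*(-2*sqrt(5) - 2)*conj(-sqrt(5)/2 - 1/2) + 2*(-sqrt(5) - 1)*conj(-sqrt(5)/2 - 1/2) + 2*(-2 + 2*sqrt(5))*conj(-1/2 + sqrt(5)/2) + 5*(0)*conj(0) + 5*(0)*conj(0)]
      = (1/20)[(16) + (8) + (6 - 2*sqrt(5)) + (4*sqrt(5) + 12) + (2*sqrt(5) + 6) + (12 - 4*sqrt(5)) + (0) + (0)] = 60/20 = 3
  <chi_rho, chi_7> = (1/20)[1*(8)*conj(2) + 1*(4)*conj(-2) + 2*(-1 + sqrt(5))*conj(1/2 - sqrt(5)/2) + 2*(-2*sqrt(5) - 2)*conj(-sqrt(5)/2 - 1/2) + 2*(-sqrt(5) - 1)*conj(1/2 + sqrt(5)/2) + 2*(-2 + 2*sqrt(5))*conj(-1/2 + sqrt(5)/2) + 5*(0)*conj(0) + 5*(0)*conj(0)]
      = (1/20)[(16) + (-8) + (-6 + 2*sqrt(5)) + (4*sqrt(5) + 12) + (-6 - 2*sqrt(5)) + (12 - 4*sqrt(5)) + (0) + (0)] = 20/20 = 1
  <chi_rho, chi_8> = (1/20)[1*(8)*conj(2) + 1*(4)*conj(2) + 2*(-1 + sqrt(5))*conj(-sqrt(5)/2 - 1/2) + 2*(-2*sqrt(5) - 2)*conj(-1/2 + sqrt(5)/2) + 2*(-sqrt(5) - 1)*conj(-1/2 + sqrt(5)/2) + 2*(-2 + 2*sqrt(5))*conj(-sqrt(5)/2 - 1/2) + 5*(0)*conj(0) + 5*(0)*conj(0)]
      = (1/20)[(16) + (8) + (-4) + (-8) + (-4) + (-8) + (0) + (0)] = 0/20 = 0
Dimension check: dim(rho) = sum (mult * dim) = 0*1 + 0*1 + 0*1 + 0*1 + 0*2 + 3*2 + 1*2 + 0*2 = 8 = chi_rho(e) = 8.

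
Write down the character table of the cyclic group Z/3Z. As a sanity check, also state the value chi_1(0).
Character table of Z/3Z (irreps indexed chi_0,...,chi_2 with chi_k(m) = zeta_3^(k*m), zeta_3 = exp(2*pi*i/3)):
  irrep \ class  {0} (size 1)  {1} (size 1)    {2} (size 1)  
  chi_0          1             1               1             
  chi_1          1             exp(2*I*pi/3)   exp(-2*I*pi/3)
  chi_2          1             exp(-2*I*pi/3)  exp(2*I*pi/3) 

Spot check: chi_1(0) = zeta_3^(1*0) = zeta_3^0 = 1.

Reasoning: Z/3Z is abelian, so all 3 irreducible complex representations are 1-dimensional. They are given by chi_k(m) = zeta_3^(k*m) for k = 0,...,2. Row orthogonality: sum_m chi_k(m) conj(chi_l(m)) = 3 * [k = l].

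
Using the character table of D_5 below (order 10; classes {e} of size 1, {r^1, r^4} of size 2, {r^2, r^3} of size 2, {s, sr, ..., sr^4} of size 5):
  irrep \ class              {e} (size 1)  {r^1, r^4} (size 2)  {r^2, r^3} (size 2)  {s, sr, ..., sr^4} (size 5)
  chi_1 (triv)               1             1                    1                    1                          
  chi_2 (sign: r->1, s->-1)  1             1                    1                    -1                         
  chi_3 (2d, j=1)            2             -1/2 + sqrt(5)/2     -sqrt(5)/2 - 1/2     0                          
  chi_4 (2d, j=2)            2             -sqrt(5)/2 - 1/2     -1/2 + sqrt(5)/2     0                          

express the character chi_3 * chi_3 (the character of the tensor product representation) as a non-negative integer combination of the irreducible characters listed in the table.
chi_3 tensor chi_3 = chi_1 + chi_2 + chi_4 (all other irreducibles have multiplicity 0).

Details: The character of a tensor product is the pointwise product (chi_3 * chi_3)(C) = chi_3(C) * chi_3(C):
  {e}: (2)*(2), {r^1, r^4}: (-1/2 + sqrt(5)/2)*(-1/2 + sqrt(5)/2), {r^2, r^3}: (-sqrt(5)/2 - 1/2)*(-sqrt(5)/2 - 1/2), {s, sr, ..., sr^4}: (0)*(0)
so (chi_3 * chi_3) takes values
  {e} -> 4, {r^1, r^4} -> 3/2 - sqrt(5)/2, {r^2, r^3} -> sqrt(5)/2 + 3/2, {s, sr, ..., sr^4} -> 0.
Now take the inner product of this character with each irreducible chi from the table, <chi_3*chi_3, chi> = (1/10) sum_C |C| (chi_3*chi_3)(C) conj(chi(C)):
  <chi_3*chi_3, chi_1> = (1/10)[1*(4)*conj(1) + 2*(3/2 - sqrt(5)/2)*conj(1) + 2*(sqrt(5)/2 + 3/2)*conj(1) + 5*(0)*conj(1)]
      = (1/10)[(4) + (3 - sqrt(5)) + (sqrt(5) + 3) + (0)] = 10/10 = 1
  <chi_3*chi_3, chi_2> = (1/10)[1*(4)*conj(1) + 2*(3/2 - sqrt(5)/2)*conj(1) + 2*(sqrt(5)/2 + 3/2)*conj(1) + 5*(0)*conj(-1)]
      = (1/10)[(4) + (3 - sqrt(5)) + (sqrt(5) + 3) + (0)] = 10/10 = 1
  <chi_3*chi_3, chi_3> = (1/10)[1*(4)*conj(2) + 2*(3/2 - sqrt(5)/2)*conj(-1/2 + sqrt(5)/2) + 2*(sqrt(5)/2 + 3/2)*conj(-sqrt(5)/2 - 1/2) + 5*(0)*conj(0)]
      = (1/10)[(8) + (-4 + 2*sqrt(5)) + (-2*sqrt(5) - 4) + (0)] = 0/10 = 0
  <chi_3*chi_3, chi_4> = (1/10)[1*(4)*conj(2) + 2*(3/2 - sqrt(5)/2)*conj(-sqrt(5)/2 - 1/2) + 2*(sqrt(5)/2 + 3/2)*conj(-1/2 + sqrt(5)/2) + 5*(0)*conj(0)]
      = (1/10)[(8) + (1 - sqrt(5)) + (1 + sqrt(5)) + (0)] = 10/10 = 1
Hence the multiplicities are chi_1: 1, chi_2: 1, chi_4: 1. Dimension check: dim(chi_3)*dim(chi_3) = 2*2 = 4 and sum (mult * dim) = 1*1 + 1*1 + 1*2 = 4.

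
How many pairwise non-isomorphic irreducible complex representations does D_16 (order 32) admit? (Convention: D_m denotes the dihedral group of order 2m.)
11

Why: The number of irreducible complex representations of a finite group equals its number of conjugacy classes. D_16 has 11 conjugacy classes (n/2 + 3 for n even), so D_16 (order 32) has exactly 11 irreducible complex representations.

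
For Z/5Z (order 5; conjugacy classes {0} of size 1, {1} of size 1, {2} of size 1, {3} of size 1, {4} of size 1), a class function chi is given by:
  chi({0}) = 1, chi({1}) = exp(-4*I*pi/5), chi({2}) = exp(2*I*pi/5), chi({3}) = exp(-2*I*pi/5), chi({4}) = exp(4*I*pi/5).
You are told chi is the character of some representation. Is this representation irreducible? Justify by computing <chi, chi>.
Irreducible: <chi, chi> = 1.

Argument: <chi, chi> = (1/|G|) sum_C |C| * |chi(C)|^2 = (1/5)[1*|1|^2 + 1*|exp(-4*I*pi/5)|^2 + 1*|exp(2*I*pi/5)|^2 + 1*|exp(-2*I*pi/5)|^2 + 1*|exp(4*I*pi/5)|^2]
  = (1/5)[(1) + (1) + (1) + (1) + (1)] = 5/5 = 1.
(Exp terms are combined using exp(i*s)*conj(exp(i*t)) = exp(i*(s-t)), and sums of them are collapsed using the identity that for every m > 1 the m distinct m-th roots of unity sum to 0, e.g. 1 + exp(2*I*pi/3) + exp(-2*I*pi/3) = 0.)
A character is irreducible iff <chi, chi> = 1, so this representation is irreducible.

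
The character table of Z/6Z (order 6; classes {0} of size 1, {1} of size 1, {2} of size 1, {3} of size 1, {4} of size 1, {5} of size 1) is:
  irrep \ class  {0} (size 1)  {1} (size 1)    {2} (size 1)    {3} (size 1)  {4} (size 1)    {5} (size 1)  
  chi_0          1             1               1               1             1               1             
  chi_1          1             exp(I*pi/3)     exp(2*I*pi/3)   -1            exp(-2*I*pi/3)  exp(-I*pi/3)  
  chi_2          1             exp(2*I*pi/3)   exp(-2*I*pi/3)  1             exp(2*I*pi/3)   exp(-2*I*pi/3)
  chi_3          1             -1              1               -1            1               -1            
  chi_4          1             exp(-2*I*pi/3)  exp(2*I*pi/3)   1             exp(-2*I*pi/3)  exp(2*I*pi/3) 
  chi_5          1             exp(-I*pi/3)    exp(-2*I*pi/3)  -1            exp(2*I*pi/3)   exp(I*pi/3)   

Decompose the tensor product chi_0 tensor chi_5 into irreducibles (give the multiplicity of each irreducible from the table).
chi_0 tensor chi_5 = chi_5 (all other irreducibles have multiplicity 0).

Details: The character of a tensor product is the pointwise product (chi_0 * chi_5)(C) = chi_0(C) * chi_5(C):
  {0}: (1)*(1), {1}: (1)*(exp(-I*pi/3)), {2}: (1)*(exp(-2*I*pi/3)), {3}: (1)*(-1), {4}: (1)*(exp(2*I*pi/3)), {5}: (1)*(exp(I*pi/3))
so (chi_0 * chi_5) takes values
  {0} -> 1, {1} -> exp(-I*pi/3), {2} -> exp(-2*I*pi/3), {3} -> -1, {4} -> exp(2*I*pi/3), {5} -> exp(I*pi/3).
Now take the inner product of this character with each irreducible chi from the table, <chi_0*chi_5, chi> = (1/6) sum_C |C| (chi_0*chi_5)(C) conj(chi(C)):
  <chi_0*chi_5, chi_0> = (1/6)[1*(1)*conj(1) + 1*(exp(-I*pi/3))*conj(1) + 1*(exp(-2*I*pi/3))*conj(1) + 1*(-1)*conj(1) + 1*(exp(2*I*pi/3))*conj(1) + 1*(exp(I*pi/3))*conj(1)]
      = (1/6)[(1) + (exp(-I*pi/3)) + (exp(-2*I*pi/3)) + (-1) + (exp(2*I*pi/3)) + (exp(I*pi/3))] = 0/6 = 0
  <chi_0*chi_5, chi_1> = (1/6)[1*(1)*conj(1) + 1*(exp(-I*pi/3))*conj(exp(I*pi/3)) + 1*(exp(-2*I*pi/3))*conj(exp(2*I*pi/3)) + 1*(-1)*conj(-1) + 1*(exp(2*I*pi/3))*conj(exp(-2*I*pi/3)) + 1*(exp(I*pi/3))*conj(exp(-I*pi/3))]
      = (1/6)[(1) + (exp(-2*I*pi/3)) + (exp(2*I*pi/3)) + (1) + (exp(-2*I*pi/3)) + (exp(2*I*pi/3))] = 0/6 = 0
  <chi_0*chi_5, chi_2> = (1/6)[1*(1)*conj(1) + 1*(exp(-I*pi/3))*conj(exp(2*I*pi/3)) + 1*(exp(-2*I*pi/3))*conj(exp(-2*I*pi/3)) + 1*(-1)*conj(1) + 1*(exp(2*I*pi/3))*conj(exp(2*I*pi/3)) + 1*(exp(I*pi/3))*conj(exp(-2*I*pi/3))]
      = (1/6)[(1) + (-1) + (1) + (-1) + (1) + (-1)] = 0/6 = 0
  <chi_0*chi_5, chi_3> = (1/6)[1*(1)*conj(1) + 1*(exp(-I*pi/3))*conj(-1) + 1*(exp(-2*I*pi/3))*conj(1) + 1*(-1)*conj(-1) + 1*(exp(2*I*pi/3))*conj(1) + 1*(exp(I*pi/3))*conj(-1)]
      = (1/6)[(1) + (-exp(-I*pi/3)) + (exp(-2*I*pi/3)) + (1) + (exp(2*I*pi/3)) + (-exp(I*pi/3))] = 0/6 = 0
  <chi_0*chi_5, chi_4> = (1/6)[1*(1)*conj(1) + 1*(exp(-I*pi/3))*conj(exp(-2*I*pi/3)) + 1*(exp(-2*I*pi/3))*conj(exp(2*I*pi/3)) + 1*(-1)*conj(1) + 1*(exp(2*I*pi/3))*conj(exp(-2*I*pi/3)) + 1*(exp(I*pi/3))*conj(exp(2*I*pi/3))]
      = (1/6)[(1) + (exp(I*pi/3)) + (exp(2*I*pi/3)) + (-1) + (exp(-2*I*pi/3)) + (exp(-I*pi/3))] = 0/6 = 0
  <chi_0*chi_5, chi_5> = (1/6)[1*(1)*conj(1) + 1*(exp(-I*pi/3))*conj(exp(-I*pi/3)) + 1*(exp(-2*I*pi/3))*conj(exp(-2*I*pi/3)) + 1*(-1)*conj(-1) + 1*(exp(2*I*pi/3))*conj(exp(2*I*pi/3)) + 1*(exp(I*pi/3))*conj(exp(I*pi/3))]
      = (1/6)[(1) + (1) + (1) + (1) + (1) + (1)] = 6/6 = 1
(Exp terms are combined using exp(i*s)*conj(exp(i*t)) = exp(i*(s-t)), and sums of them are collapsed using the identity that for every m > 1 the m distinct m-th roots of unity sum to 0, e.g. 1 + exp(2*I*pi/3) + exp(-2*I*pi/3) = 0.)
Hence the multiplicities are chi_5: 1. Dimension check: dim(chi_0)*dim(chi_5) = 1*1 = 1 and sum (mult * dim) = 1*1 = 1.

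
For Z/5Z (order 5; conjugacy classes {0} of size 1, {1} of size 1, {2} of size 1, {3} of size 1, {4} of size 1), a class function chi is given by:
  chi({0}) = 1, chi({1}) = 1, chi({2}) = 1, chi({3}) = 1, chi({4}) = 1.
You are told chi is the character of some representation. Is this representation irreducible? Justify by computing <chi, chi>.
Irreducible: <chi, chi> = 1.

Justification: <chi, chi> = (1/|G|) sum_C |C| * |chi(C)|^2 = (1/5)[1*|1|^2 + 1*|1|^2 + 1*|1|^2 + 1*|1|^2 + 1*|1|^2]
  = (1/5)[(1) + (1) + (1) + (1) + (1)] = 5/5 = 1.
(Exp terms are combined using exp(i*s)*conj(exp(i*t)) = exp(i*(s-t)), and sums of them are collapsed using the identity that for every m > 1 the m distinct m-th roots of unity sum to 0, e.g. 1 + exp(2*I*pi/3) + exp(-2*I*pi/3) = 0.)
A character is irreducible iff <chi, chi> = 1, so this representation is irreducible.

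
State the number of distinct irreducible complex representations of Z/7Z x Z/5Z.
35

Solution. The number of irreducible complex representations of a finite group equals its number of conjugacy classes. Z/7Z x Z/5Z is abelian of order 35, so every element is its own conjugacy class: 35 classes, so Z/7Z x Z/5Z (order 35) has exactly 35 irreducible complex representations.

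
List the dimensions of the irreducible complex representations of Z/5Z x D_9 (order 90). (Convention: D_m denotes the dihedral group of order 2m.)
Dimensions: 1, 1, 1, 1, 1, 1, 1, 1, 1, 1, 2, 2, 2, 2, 2, 2, 2, 2, 2, 2, 2, 2, 2, 2, 2, 2, 2, 2, 2, 2

Details: There are 30 irreducibles (= number of conjugacy classes). Their dimensions d_i satisfy sum d_i^2 = |G| = 90: 1 + 1 + 1 + 1 + 1 + 1 + 1 + 1 + 1 + 1 + 4 + 4 + 4 + 4 + 4 + 4 + 4 + 4 + 4 + 4 + 4 + 4 + 4 + 4 + 4 + 4 + 4 + 4 + 4 + 4 = 90. (For the product with Z/5Z: each of the 5 1-dim characters of Z/5Z tensors with each irrep of D_9, giving 5 copies of each D_9-dimension.)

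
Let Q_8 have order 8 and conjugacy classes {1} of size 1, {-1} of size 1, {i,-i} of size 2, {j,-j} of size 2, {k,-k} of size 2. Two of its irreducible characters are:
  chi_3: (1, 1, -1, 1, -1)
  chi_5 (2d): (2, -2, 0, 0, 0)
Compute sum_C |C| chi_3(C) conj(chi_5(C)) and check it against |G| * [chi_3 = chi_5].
Sum = 0; so <chi_3, chi_5> = 0 (distinct irreducibles are orthogonal).

Justification: Compute term by term over conjugacy classes (|C| * chi_3(C) * conj(chi_5(C))):
  1*(1)*conj(2) + 1*(1)*conj(-2) + 2*(-1)*conj(0) + 2*(1)*conj(0) + 2*(-1)*conj(0)
  = (2) + (-2) + (0) + (0) + (0)
  = 0.
Dividing by |G| = 8 gives 0/8 = 0, matching the row-orthogonality relation <chi_3, chi_5> = [chi_3 = chi_5].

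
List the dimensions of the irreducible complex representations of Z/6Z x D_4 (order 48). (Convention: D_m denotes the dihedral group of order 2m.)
Dimensions: 1, 1, 1, 1, 1, 1, 1, 1, 1, 1, 1, 1, 1, 1, 1, 1, 1, 1, 1, 1, 1, 1, 1, 1, 2, 2, 2, 2, 2, 2

Details: There are 30 irreducibles (= number of conjugacy classes). Their dimensions d_i satisfy sum d_i^2 = |G| = 48: 1 + 1 + 1 + 1 + 1 + 1 + 1 + 1 + 1 + 1 + 1 + 1 + 1 + 1 + 1 + 1 + 1 + 1 + 1 + 1 + 1 + 1 + 1 + 1 + 4 + 4 + 4 + 4 + 4 + 4 = 48. (For the product with Z/6Z: each of the 6 1-dim characters of Z/6Z tensors with each irrep of D_4, giving 6 copies of each D_4-dimension.)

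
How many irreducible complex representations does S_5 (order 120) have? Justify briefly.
7

Explanation: The number of irreducible complex representations of a finite group equals its number of conjugacy classes. Conjugacy classes in S_5 correspond to cycle types, i.e. partitions of 5; there are p(5) = 7 of them, so S_5 (order 120) has exactly 7 irreducible complex representations.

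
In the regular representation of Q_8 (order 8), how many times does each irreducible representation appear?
Each irreducible V_i of dimension d_i appears with multiplicity d_i, i.e. rho_reg = (direct sum over all irreducibles V_i) d_i V_i. The irreducible dimensions for Q_8 are 1, 1, 1, 1, 2: 4 irreducibles of dimension 1, each with multiplicity 1; 1 irreducible of dimension 2, with multiplicity 2. Total dimension 4*1*1 + 1*2*2 = 8 = |G|.

General theorem: in the regular representation of a finite group G, each irreducible appears with multiplicity equal to its dimension. Check: dim(rho_reg) = sum d_i^2 = 1 + 1 + 1 + 1 + 4 = 8 = |G|.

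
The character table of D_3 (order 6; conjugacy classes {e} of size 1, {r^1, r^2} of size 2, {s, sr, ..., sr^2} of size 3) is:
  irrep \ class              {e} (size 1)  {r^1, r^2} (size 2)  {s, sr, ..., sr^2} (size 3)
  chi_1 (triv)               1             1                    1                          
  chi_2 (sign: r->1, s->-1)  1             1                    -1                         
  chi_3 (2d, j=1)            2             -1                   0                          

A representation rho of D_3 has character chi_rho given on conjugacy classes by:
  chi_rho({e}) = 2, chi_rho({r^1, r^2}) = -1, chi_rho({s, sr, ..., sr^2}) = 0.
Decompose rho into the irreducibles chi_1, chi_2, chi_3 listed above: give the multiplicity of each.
Multiplicities: chi_1: 0, chi_2: 0, chi_3: 1.

Justification: Use <chi_rho, chi> = (1/|G|) sum_C |C| * chi_rho(C) * conj(chi(C)) with |G| = 6 for each irreducible chi in the table:
  <chi_rho, chi_1> = (1/6)[1*(2)*conj(1) + 2*(-1)*conj(1) + 3*(0)*conj(1)]
      = (1/6)[(2) + (-2) + (0)] = 0/6 = 0
  <chi_rho, chi_2> = (1/6)[1*(2)*conj(1) + 2*(-1)*conj(1) + 3*(0)*conj(-1)]
      = (1/6)[(2) + (-2) + (0)] = 0/6 = 0
  <chi_rho, chi_3> = (1/6)[1*(2)*conj(2) + 2*(-1)*conj(-1) + 3*(0)*conj(0)]
      = (1/6)[(4) + (2) + (0)] = 6/6 = 1
Dimension check: dim(rho) = sum (mult * dim) = 0*1 + 0*1 + 1*2 = 2 = chi_rho(e) = 2.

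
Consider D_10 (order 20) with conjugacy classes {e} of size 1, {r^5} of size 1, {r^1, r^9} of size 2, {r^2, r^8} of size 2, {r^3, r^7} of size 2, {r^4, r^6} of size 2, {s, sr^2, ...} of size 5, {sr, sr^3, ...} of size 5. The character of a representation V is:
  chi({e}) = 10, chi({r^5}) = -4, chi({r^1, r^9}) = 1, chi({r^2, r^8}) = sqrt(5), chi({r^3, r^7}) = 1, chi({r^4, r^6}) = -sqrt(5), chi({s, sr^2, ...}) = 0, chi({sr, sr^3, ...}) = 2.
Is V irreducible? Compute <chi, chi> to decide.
Not irreducible (reducible): <chi, chi> = 8 > 1.

Working: <chi, chi> = (1/|G|) sum_C |C| * |chi(C)|^2 = (1/20)[1*|10|^2 + 1*|-4|^2 + 2*|1|^2 + 2*|sqrt(5)|^2 + 2*|1|^2 + 2*|-sqrt(5)|^2 + 5*|0|^2 + 5*|2|^2]
  = (1/20)[(100) + (16) + (2) + (10) + (2) + (10) + (0) + (20)] = 160/20 = 8.
A character is irreducible iff <chi, chi> = 1, so this representation is reducible.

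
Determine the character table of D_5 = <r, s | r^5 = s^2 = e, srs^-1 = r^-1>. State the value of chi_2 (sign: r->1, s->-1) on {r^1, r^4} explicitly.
Conjugacy classes: {e} of size 1, {r^1, r^4} of size 2, {r^2, r^3} of size 2, {s, sr, ..., sr^4} of size 5.
Character table:
  irrep \ class              {e} (size 1)  {r^1, r^4} (size 2)  {r^2, r^3} (size 2)  {s, sr, ..., sr^4} (size 5)
  chi_1 (triv)               1             1                    1                    1                          
  chi_2 (sign: r->1, s->-1)  1             1                    1                    -1                         
  chi_3 (2d, j=1)            2             -1/2 + sqrt(5)/2     -sqrt(5)/2 - 1/2     0                          
  chi_4 (2d, j=2)            2             -sqrt(5)/2 - 1/2     -1/2 + sqrt(5)/2     0                          

Spot check: chi_2 (sign: r->1, s->-1) on {r^1, r^4} = 1.

Explanation: D_5 has order 2*5 = 10 with 4 conjugacy classes, hence 4 irreducibles. Sum of squared dims 1 + 1 + 4 + 4 = 10 = |G|. Linear characters come from the abelianisation; the 2-dimensional irreps have character r^k -> 2*cos(2*pi*j*k/5), reflections -> 0.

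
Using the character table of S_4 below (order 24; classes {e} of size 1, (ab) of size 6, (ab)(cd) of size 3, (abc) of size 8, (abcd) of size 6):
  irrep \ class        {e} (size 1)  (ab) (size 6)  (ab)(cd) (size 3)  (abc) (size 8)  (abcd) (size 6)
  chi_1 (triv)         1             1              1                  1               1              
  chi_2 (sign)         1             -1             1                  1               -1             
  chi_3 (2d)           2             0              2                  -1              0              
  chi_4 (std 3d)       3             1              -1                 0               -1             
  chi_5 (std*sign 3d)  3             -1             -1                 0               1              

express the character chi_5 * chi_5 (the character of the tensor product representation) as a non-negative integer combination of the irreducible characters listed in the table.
chi_5 tensor chi_5 = chi_1 + chi_3 + chi_4 + chi_5 (all other irreducibles have multiplicity 0).

Details: The character of a tensor product is the pointwise product (chi_5 * chi_5)(C) = chi_5(C) * chi_5(C):
  {e}: (3)*(3), (ab): (-1)*(-1), (ab)(cd): (-1)*(-1), (abc): (0)*(0), (abcd): (1)*(1)
so (chi_5 * chi_5) takes values
  {e} -> 9, (ab) -> 1, (ab)(cd) -> 1, (abc) -> 0, (abcd) -> 1.
Now take the inner product of this character with each irreducible chi from the table, <chi_5*chi_5, chi> = (1/24) sum_C |C| (chi_5*chi_5)(C) conj(chi(C)):
  <chi_5*chi_5, chi_1> = (1/24)[1*(9)*conj(1) + 6*(1)*conj(1) + 3*(1)*conj(1) + 8*(0)*conj(1) + 6*(1)*conj(1)]
      = (1/24)[(9) + (6) + (3) + (0) + (6)] = 24/24 = 1
  <chi_5*chi_5, chi_2> = (1/24)[1*(9)*conj(1) + 6*(1)*conj(-1) + 3*(1)*conj(1) + 8*(0)*conj(1) + 6*(1)*conj(-1)]
      = (1/24)[(9) + (-6) + (3) + (0) + (-6)] = 0/24 = 0
  <chi_5*chi_5, chi_3> = (1/24)[1*(9)*conj(2) + 6*(1)*conj(0) + 3*(1)*conj(2) + 8*(0)*conj(-1) + 6*(1)*conj(0)]
      = (1/24)[(18) + (0) + (6) + (0) + (0)] = 24/24 = 1
  <chi_5*chi_5, chi_4> = (1/24)[1*(9)*conj(3) + 6*(1)*conj(1) + 3*(1)*conj(-1) + 8*(0)*conj(0) + 6*(1)*conj(-1)]
      = (1/24)[(27) + (6) + (-3) + (0) + (-6)] = 24/24 = 1
  <chi_5*chi_5, chi_5> = (1/24)[1*(9)*conj(3) + 6*(1)*conj(-1) + 3*(1)*conj(-1) + 8*(0)*conj(0) + 6*(1)*conj(1)]
      = (1/24)[(27) + (-6) + (-3) + (0) + (6)] = 24/24 = 1
Hence the multiplicities are chi_1: 1, chi_3: 1, chi_4: 1, chi_5: 1. Dimension check: dim(chi_5)*dim(chi_5) = 3*3 = 9 and sum (mult * dim) = 1*1 + 1*2 + 1*3 + 1*3 = 9.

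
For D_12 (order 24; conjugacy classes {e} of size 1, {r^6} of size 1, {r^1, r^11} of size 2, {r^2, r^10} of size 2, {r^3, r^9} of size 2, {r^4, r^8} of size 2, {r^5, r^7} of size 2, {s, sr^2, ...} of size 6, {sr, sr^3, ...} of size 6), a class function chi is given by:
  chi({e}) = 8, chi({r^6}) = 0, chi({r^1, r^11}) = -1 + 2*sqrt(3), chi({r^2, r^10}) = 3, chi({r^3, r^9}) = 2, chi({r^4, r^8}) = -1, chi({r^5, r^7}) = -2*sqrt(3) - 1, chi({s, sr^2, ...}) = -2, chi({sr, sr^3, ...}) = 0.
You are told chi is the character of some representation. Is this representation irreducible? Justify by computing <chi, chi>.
Not irreducible (reducible): <chi, chi> = 7 > 1.

Argument: <chi, chi> = (1/|G|) sum_C |C| * |chi(C)|^2 = (1/24)[1*|8|^2 + 1*|0|^2 + 2*|-1 + 2*sqrt(3)|^2 + 2*|3|^2 + 2*|2|^2 + 2*|-1|^2 + 2*|-2*sqrt(3) - 1|^2 + 6*|-2|^2 + 6*|0|^2]
  = (1/24)[(64) + (0) + (26 - 8*sqrt(3)) + (18) + (8) + (2) + (8*sqrt(3) + 26) + (24) + (0)] = 168/24 = 7.
A character is irreducible iff <chi, chi> = 1, so this representation is reducible.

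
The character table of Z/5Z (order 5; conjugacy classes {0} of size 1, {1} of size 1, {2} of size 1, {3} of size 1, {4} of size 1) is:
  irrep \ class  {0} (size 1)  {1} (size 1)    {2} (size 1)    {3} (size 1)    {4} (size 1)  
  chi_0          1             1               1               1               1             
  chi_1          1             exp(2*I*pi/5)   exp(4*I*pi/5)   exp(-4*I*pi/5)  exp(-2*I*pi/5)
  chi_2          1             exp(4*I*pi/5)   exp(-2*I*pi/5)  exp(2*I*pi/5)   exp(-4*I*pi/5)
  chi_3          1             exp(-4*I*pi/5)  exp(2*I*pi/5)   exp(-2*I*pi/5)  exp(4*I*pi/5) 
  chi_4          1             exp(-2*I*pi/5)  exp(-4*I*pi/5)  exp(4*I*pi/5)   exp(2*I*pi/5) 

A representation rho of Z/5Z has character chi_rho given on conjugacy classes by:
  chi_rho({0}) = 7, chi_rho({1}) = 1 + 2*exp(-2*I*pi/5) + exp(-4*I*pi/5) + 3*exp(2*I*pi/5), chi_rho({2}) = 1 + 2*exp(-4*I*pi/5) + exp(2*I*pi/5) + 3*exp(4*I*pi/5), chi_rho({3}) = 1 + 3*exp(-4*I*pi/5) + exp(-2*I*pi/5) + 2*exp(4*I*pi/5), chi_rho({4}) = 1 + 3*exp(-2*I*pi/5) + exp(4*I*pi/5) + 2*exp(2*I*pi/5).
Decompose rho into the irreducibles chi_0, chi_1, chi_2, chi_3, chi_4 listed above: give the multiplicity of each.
Multiplicities: chi_0: 1, chi_1: 3, chi_2: 0, chi_3: 1, chi_4: 2.

Reasoning: Use <chi_rho, chi> = (1/|G|) sum_C |C| * chi_rho(C) * conj(chi(C)) with |G| = 5 for each irreducible chi in the table:
  <chi_rho, chi_0> = (1/5)[1*(7)*conj(1) + 1*(1 + 2*exp(-2*I*pi/5) + exp(-4*I*pi/5) + 3*exp(2*I*pi/5))*conj(1) + 1*(1 + 2*exp(-4*I*pi/5) + exp(2*I*pi/5) + 3*exp(4*I*pi/5))*conj(1) + 1*(1 + 3*exp(-4*I*pi/5) + exp(-2*I*pi/5) + 2*exp(4*I*pi/5))*conj(1) + 1*(1 + 3*exp(-2*I*pi/5) + exp(4*I*pi/5) + 2*exp(2*I*pi/5))*conj(1)]
      = (1/5)[(7) + (1 + 2*exp(-2*I*pi/5) + exp(-4*I*pi/5) + 3*exp(2*I*pi/5)) + (1 + 2*exp(-4*I*pi/5) + exp(2*I*pi/5) + 3*exp(4*I*pi/5)) + (1 + 3*exp(-4*I*pi/5) + exp(-2*I*pi/5) + 2*exp(4*I*pi/5)) + (1 + 3*exp(-2*I*pi/5) + exp(4*I*pi/5) + 2*exp(2*I*pi/5))] = 5/5 = 1
  <chi_rho, chi_1> = (1/5)[1*(7)*conj(1) + 1*(1 + 2*exp(-2*I*pi/5) + exp(-4*I*pi/5) + 3*exp(2*I*pi/5))*conj(exp(2*I*pi/5)) + 1*(1 + 2*exp(-4*I*pi/5) + exp(2*I*pi/5) + 3*exp(4*I*pi/5))*conj(exp(4*I*pi/5)) + 1*(1 + 3*exp(-4*I*pi/5) + exp(-2*I*pi/5) + 2*exp(4*I*pi/5))*conj(exp(-4*I*pi/5)) + 1*(1 + 3*exp(-2*I*pi/5) + exp(4*I*pi/5) + 2*exp(2*I*pi/5))*conj(exp(-2*I*pi/5))]
      = (1/5)[(7) + (3 + 2*exp(-4*I*pi/5) + exp(-2*I*pi/5) + exp(4*I*pi/5)) + (3 + exp(-2*I*pi/5) + exp(-4*I*pi/5) + 2*exp(2*I*pi/5)) + (3 + 2*exp(-2*I*pi/5) + exp(4*I*pi/5) + exp(2*I*pi/5)) + (3 + exp(-4*I*pi/5) + exp(2*I*pi/5) + 2*exp(4*I*pi/5))] = 15/5 = 3
  <chi_rho, chi_2> = (1/5)[1*(7)*conj(1) + 1*(1 + 2*exp(-2*I*pi/5) + exp(-4*I*pi/5) + 3*exp(2*I*pi/5))*conj(exp(4*I*pi/5)) + 1*(1 + 2*exp(-4*I*pi/5) + exp(2*I*pi/5) + 3*exp(4*I*pi/5))*conj(exp(-2*I*pi/5)) + 1*(1 + 3*exp(-4*I*pi/5) + exp(-2*I*pi/5) + 2*exp(4*I*pi/5))*conj(exp(2*I*pi/5)) + 1*(1 + 3*exp(-2*I*pi/5) + exp(4*I*pi/5) + 2*exp(2*I*pi/5))*conj(exp(-4*I*pi/5))]
      = (1/5)[(7) + (3*exp(-2*I*pi/5) + exp(-4*I*pi/5) + exp(2*I*pi/5) + 2*exp(4*I*pi/5)) + (2*exp(-2*I*pi/5) + 3*exp(-4*I*pi/5) + exp(4*I*pi/5) + exp(2*I*pi/5)) + (exp(-2*I*pi/5) + exp(-4*I*pi/5) + 3*exp(4*I*pi/5) + 2*exp(2*I*pi/5)) + (2*exp(-4*I*pi/5) + exp(-2*I*pi/5) + exp(4*I*pi/5) + 3*exp(2*I*pi/5))] = 0/5 = 0
  <chi_rho, chi_3> = (1/5)[1*(7)*conj(1) + 1*(1 + 2*exp(-2*I*pi/5) + exp(-4*I*pi/5) + 3*exp(2*I*pi/5))*conj(exp(-4*I*pi/5)) + 1*(1 + 2*exp(-4*I*pi/5) + exp(2*I*pi/5) + 3*exp(4*I*pi/5))*conj(exp(2*I*pi/5)) + 1*(1 + 3*exp(-4*I*pi/5) + exp(-2*I*pi/5) + 2*exp(4*I*pi/5))*conj(exp(-2*I*pi/5)) + 1*(1 + 3*exp(-2*I*pi/5) + exp(4*I*pi/5) + 2*exp(2*I*pi/5))*conj(exp(4*I*pi/5))]
      = (1/5)[(7) + (1 + 3*exp(-4*I*pi/5) + exp(4*I*pi/5) + 2*exp(2*I*pi/5)) + (1 + exp(-2*I*pi/5) + 2*exp(4*I*pi/5) + 3*exp(2*I*pi/5)) + (1 + 3*exp(-2*I*pi/5) + 2*exp(-4*I*pi/5) + exp(2*I*pi/5)) + (1 + 2*exp(-2*I*pi/5) + exp(-4*I*pi/5) + 3*exp(4*I*pi/5))] = 5/5 = 1
  <chi_rho, chi_4> = (1/5)[1*(7)*conj(1) + 1*(1 + 2*exp(-2*I*pi/5) + exp(-4*I*pi/5) + 3*exp(2*I*pi/5))*conj(exp(-2*I*pi/5)) + 1*(1 + 2*exp(-4*I*pi/5) + exp(2*I*pi/5) + 3*exp(4*I*pi/5))*conj(exp(-4*I*pi/5)) + 1*(1 + 3*exp(-4*I*pi/5) + exp(-2*I*pi/5) + 2*exp(4*I*pi/5))*conj(exp(4*I*pi/5)) + 1*(1 + 3*exp(-2*I*pi/5) + exp(4*I*pi/5) + 2*exp(2*I*pi/5))*conj(exp(2*I*pi/5))]
      = (1/5)[(7) + (2 + exp(-2*I*pi/5) + exp(2*I*pi/5) + 3*exp(4*I*pi/5)) + (2 + 3*exp(-2*I*pi/5) + exp(-4*I*pi/5) + exp(4*I*pi/5)) + (2 + exp(-4*I*pi/5) + exp(4*I*pi/5) + 3*exp(2*I*pi/5)) + (2 + 3*exp(-4*I*pi/5) + exp(-2*I*pi/5) + exp(2*I*pi/5))] = 10/5 = 2
(Exp terms are combined using exp(i*s)*conj(exp(i*t)) = exp(i*(s-t)), and sums of them are collapsed using the identity that for every m > 1 the m distinct m-th roots of unity sum to 0, e.g. 1 + exp(2*I*pi/3) + exp(-2*I*pi/3) = 0.)
Dimension check: dim(rho) = sum (mult * dim) = 1*1 + 3*1 + 0*1 + 1*1 + 2*1 = 7 = chi_rho(e) = 7.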